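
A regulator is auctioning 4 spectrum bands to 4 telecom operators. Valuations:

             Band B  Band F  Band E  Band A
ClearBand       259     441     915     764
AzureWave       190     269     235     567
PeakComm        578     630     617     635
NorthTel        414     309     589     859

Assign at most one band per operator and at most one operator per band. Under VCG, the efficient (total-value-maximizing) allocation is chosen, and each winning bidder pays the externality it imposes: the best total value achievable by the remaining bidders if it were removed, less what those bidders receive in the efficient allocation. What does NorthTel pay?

Efficient allocation: ClearBand→Band E ($915M), AzureWave→Band F ($269M), PeakComm→Band B ($578M), NorthTel→Band A ($859M); total welfare W = $2621M.
NorthTel receives Band A at value $859M, so the others get W − 859 = $1762M.
Without NorthTel: best allocation of the remaining 3 bidders over all 4 bands is ClearBand→Band E ($915M), AzureWave→Band A ($567M), PeakComm→Band F ($630M), total $2112M.
VCG payment = (others' best without NorthTel) − (others' welfare with NorthTel) = 2112 − 1762 = $350M.

NorthTel pays $350M.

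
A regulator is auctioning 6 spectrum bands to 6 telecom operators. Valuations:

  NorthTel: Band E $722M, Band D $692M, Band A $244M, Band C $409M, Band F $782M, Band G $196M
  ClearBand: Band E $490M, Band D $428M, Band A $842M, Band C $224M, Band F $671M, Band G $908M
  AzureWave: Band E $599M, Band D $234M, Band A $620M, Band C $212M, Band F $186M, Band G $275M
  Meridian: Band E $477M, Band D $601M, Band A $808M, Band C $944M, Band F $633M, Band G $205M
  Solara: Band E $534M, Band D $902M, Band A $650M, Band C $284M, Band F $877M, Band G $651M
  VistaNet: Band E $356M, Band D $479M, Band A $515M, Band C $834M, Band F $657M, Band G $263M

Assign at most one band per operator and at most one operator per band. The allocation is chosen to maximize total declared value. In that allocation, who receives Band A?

Treat this as an assignment problem: match each operator to one band.
Optimal: NorthTel→Band F ($782M), ClearBand→Band G ($908M), AzureWave→Band E ($599M), Meridian→Band A ($808M), Solara→Band D ($902M), VistaNet→Band C ($834M) — total 782+908+599+808+902+834 = $4833M.
Column-greedy (each band in turn goes to its best remaining operator) gives $4342M, worse by 491.
Next-best assignment: NorthTel→Band E, ClearBand→Band G, AzureWave→Band A, Meridian→Band C, Solara→Band D, VistaNet→Band F = $4753M.
Every other assignment is strictly worse.
Meridian's own top band is Band C ($944M), but forcing Meridian→Band C and reassigning the rest optimally gives only $4753M — worse by 80.

Meridian receives Band A.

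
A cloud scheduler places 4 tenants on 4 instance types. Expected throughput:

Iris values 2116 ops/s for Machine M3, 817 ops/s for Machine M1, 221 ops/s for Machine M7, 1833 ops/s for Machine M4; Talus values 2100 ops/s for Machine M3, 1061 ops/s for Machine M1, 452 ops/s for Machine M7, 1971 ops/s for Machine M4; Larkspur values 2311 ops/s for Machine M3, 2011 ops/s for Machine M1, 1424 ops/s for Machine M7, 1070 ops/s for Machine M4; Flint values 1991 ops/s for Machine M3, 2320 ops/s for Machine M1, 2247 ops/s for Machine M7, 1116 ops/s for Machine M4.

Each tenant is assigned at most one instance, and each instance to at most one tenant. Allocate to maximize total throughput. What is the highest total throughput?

Treat this as an assignment problem: match each tenant to one instance.
Optimal: Iris→Machine M3 (2116 ops/s), Talus→Machine M4 (1971 ops/s), Larkspur→Machine M1 (2011 ops/s), Flint→Machine M7 (2247 ops/s) — total 2116+1971+2011+2247 = 8345 ops/s.
Max-entry greedy (repeatedly take the single best remaining cell) gives 6823 ops/s, worse by 1522.
Next-best assignment: Iris→Machine M4, Talus→Machine M3, Larkspur→Machine M1, Flint→Machine M7 = 8191 ops/s.
Swapping Flint↔Iris (Flint→Machine M3 1991 ops/s, Iris→Machine M7 221 ops/s) loses 2151.
Checked against all permutations: 8345 ops/s is optimal.

Max total: 8345 ops/s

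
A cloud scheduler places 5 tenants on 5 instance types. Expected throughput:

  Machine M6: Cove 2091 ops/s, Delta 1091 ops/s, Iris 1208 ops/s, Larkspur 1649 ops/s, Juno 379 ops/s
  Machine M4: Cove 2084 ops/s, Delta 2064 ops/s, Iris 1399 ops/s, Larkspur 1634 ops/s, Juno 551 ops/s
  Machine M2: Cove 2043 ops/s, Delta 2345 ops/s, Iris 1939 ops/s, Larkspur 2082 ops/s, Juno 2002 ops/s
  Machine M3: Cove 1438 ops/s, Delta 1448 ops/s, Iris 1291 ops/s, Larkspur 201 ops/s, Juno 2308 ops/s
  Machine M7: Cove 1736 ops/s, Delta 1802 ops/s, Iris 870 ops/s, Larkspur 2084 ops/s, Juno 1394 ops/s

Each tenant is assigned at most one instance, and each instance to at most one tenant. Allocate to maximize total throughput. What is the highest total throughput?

Optimal: Cove→Machine M6 (2091 ops/s), Delta→Machine M4 (2064 ops/s), Iris→Machine M2 (1939 ops/s), Larkspur→Machine M7 (2084 ops/s), Juno→Machine M3 (2308 ops/s) — total 2091+2064+1939+2084+2308 = 10486 ops/s.
Max-entry greedy (repeatedly take the single best remaining cell) gives 10227 ops/s, worse by 259.
Next-best assignment: Cove→Machine M6, Delta→Machine M2, Iris→Machine M4, Larkspur→Machine M7, Juno→Machine M3 = 10227 ops/s.

Max total: 10486 ops/s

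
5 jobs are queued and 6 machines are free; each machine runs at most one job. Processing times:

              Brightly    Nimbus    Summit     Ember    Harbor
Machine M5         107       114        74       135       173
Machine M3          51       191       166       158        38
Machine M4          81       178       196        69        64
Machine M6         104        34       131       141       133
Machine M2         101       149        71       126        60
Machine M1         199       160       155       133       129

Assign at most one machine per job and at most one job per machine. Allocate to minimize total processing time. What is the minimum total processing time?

This is the linear assignment problem.
Optimal: Brightly→Machine M3 (51 min), Nimbus→Machine M6 (34 min), Summit→Machine M5 (74 min), Ember→Machine M4 (69 min), Harbor→Machine M2 (60 min) — total 51+34+74+69+60 = 288 min.
Min-entry greedy (repeatedly take the single cheapest remaining cell) gives 319 min, worse by 31.
Swapping Nimbus↔Harbor (Nimbus→Machine M2 149 min, Harbor→Machine M6 133 min) adds 188.
No other one-to-one assignment undercuts 288 min.

Min total: 288 min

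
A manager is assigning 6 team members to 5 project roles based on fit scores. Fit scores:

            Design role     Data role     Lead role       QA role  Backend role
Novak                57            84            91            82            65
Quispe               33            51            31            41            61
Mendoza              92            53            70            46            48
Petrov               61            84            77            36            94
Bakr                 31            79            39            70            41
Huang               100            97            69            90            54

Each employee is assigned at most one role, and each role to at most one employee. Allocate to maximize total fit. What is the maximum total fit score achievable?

Max total: 446 pts

Optimal: Mendoza→Design role (92 pts), Bakr→Data role (79 pts), Novak→Lead role (91 pts), Huang→QA role (90 pts), Petrov→Backend role (94 pts) — total 92+79+91+90+94 = 446 pts.
Column-greedy (each role in turn goes to its best remaining employee) gives 392 pts, worse by 54.
Next-best assignment: Mendoza→Design role, Huang→Data role, Novak→Lead role, Bakr→QA role, Petrov→Backend role = 444 pts.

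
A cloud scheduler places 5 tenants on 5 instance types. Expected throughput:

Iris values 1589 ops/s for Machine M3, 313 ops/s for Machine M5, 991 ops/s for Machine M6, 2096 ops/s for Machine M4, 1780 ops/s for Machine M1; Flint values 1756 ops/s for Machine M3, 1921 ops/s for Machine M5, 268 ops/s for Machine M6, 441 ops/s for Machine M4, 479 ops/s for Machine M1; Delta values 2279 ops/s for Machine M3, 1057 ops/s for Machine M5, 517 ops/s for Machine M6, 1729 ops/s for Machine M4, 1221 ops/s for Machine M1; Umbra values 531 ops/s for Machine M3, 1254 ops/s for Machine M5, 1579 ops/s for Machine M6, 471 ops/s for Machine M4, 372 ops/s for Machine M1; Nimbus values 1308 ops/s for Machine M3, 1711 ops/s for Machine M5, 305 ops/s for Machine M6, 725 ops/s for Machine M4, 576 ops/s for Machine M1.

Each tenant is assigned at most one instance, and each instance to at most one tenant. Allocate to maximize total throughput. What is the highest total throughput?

Max total: 8555 ops/s

This is the linear assignment problem.
Optimal: Iris→Machine M1 (1780 ops/s), Flint→Machine M3 (1756 ops/s), Delta→Machine M4 (1729 ops/s), Umbra→Machine M6 (1579 ops/s), Nimbus→Machine M5 (1711 ops/s) — total 1780+1756+1729+1579+1711 = 8555 ops/s.
Max-entry greedy (repeatedly take the single best remaining cell) gives 8451 ops/s, worse by 104.
Next-best assignment: Iris→Machine M4, Flint→Machine M5, Delta→Machine M3, Umbra→Machine M6, Nimbus→Machine M1 = 8451 ops/s.
Swapping Nimbus↔Umbra (Nimbus→Machine M6 305 ops/s, Umbra→Machine M5 1254 ops/s) loses 1731.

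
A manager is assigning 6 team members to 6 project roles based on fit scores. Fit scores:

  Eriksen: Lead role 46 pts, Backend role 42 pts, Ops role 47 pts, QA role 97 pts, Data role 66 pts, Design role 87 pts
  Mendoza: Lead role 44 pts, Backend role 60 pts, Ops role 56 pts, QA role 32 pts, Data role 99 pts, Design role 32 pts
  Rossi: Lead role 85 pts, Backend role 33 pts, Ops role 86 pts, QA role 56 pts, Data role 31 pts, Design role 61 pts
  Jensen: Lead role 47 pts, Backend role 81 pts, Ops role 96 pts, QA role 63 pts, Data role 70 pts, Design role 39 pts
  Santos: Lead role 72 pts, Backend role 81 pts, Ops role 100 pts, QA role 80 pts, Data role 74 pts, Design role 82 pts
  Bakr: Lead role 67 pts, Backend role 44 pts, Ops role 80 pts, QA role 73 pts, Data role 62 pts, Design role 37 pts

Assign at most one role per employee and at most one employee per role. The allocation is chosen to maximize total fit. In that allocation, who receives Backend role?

Optimal: Eriksen→Design role (87 pts), Mendoza→Data role (99 pts), Rossi→Lead role (85 pts), Jensen→Backend role (81 pts), Santos→Ops role (100 pts), Bakr→QA role (73 pts) — total 87+99+85+81+100+73 = 525 pts.
Column-greedy (each role in turn goes to its best remaining employee) gives 499 pts, worse by 26.
Next-best assignment: Eriksen→QA role, Mendoza→Data role, Rossi→Lead role, Jensen→Backend role, Santos→Design role, Bakr→Ops role = 524 pts.
No other one-to-one assignment exceeds 525 pts.
Jensen's own top role is Ops role (96 pts), but forcing Jensen→Ops role and reassigning the rest optimally gives only 521 pts — worse by 4.

Jensen receives Backend role.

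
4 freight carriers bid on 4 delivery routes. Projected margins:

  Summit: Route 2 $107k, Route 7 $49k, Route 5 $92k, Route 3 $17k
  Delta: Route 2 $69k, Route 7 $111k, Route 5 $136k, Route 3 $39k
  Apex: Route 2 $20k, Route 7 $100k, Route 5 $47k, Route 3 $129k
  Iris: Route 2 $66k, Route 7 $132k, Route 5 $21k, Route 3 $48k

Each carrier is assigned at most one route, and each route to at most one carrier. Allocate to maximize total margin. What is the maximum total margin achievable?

Maximum total: $504k

Optimal: Summit→Route 2 ($107k), Delta→Route 5 ($136k), Apex→Route 3 ($129k), Iris→Route 7 ($132k) — total 107+136+129+132 = $504k.
Swapping Summit↔Delta (Summit→Route 5 $92k, Delta→Route 2 $69k) loses 82.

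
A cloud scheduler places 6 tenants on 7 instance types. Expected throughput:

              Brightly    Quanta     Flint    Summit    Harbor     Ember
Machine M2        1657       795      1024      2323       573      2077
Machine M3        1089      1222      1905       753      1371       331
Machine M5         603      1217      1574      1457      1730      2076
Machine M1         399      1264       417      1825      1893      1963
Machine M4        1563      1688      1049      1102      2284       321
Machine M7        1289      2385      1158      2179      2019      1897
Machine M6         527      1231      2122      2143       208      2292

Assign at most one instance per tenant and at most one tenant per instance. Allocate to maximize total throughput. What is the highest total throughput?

This is a one-to-one assignment (maximum-weight bipartite matching).
Optimal: Brightly→Machine M2 (1657 ops/s), Quanta→Machine M7 (2385 ops/s), Flint→Machine M3 (1905 ops/s), Summit→Machine M6 (2143 ops/s), Harbor→Machine M4 (2284 ops/s), Ember→Machine M5 (2076 ops/s) — total 1657+2385+1905+2143+2284+2076 = 12450 ops/s.
Max-entry greedy (repeatedly take the single best remaining cell) gives 11792 ops/s, worse by 658.
No other one-to-one assignment exceeds 12450 ops/s.

Maximum total: 12450 ops/s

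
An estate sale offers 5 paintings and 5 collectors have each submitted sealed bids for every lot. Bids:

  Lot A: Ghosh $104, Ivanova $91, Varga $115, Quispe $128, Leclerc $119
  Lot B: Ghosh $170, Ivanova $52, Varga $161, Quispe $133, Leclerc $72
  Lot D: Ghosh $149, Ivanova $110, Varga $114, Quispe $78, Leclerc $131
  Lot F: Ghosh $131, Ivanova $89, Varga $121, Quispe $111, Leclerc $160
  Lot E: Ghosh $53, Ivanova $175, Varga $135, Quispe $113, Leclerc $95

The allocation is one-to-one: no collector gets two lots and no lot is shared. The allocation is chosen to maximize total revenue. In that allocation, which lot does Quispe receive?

Optimal: Ghosh→Lot D ($149), Ivanova→Lot E ($175), Varga→Lot B ($161), Quispe→Lot A ($128), Leclerc→Lot F ($160) — total 149+175+161+128+160 = $773.
No other one-to-one assignment exceeds $773.
Quispe's own top lot is Lot B ($133), but forcing Quispe→Lot B and reassigning the rest optimally gives only $732 — worse by 41.

Quispe receives Lot A.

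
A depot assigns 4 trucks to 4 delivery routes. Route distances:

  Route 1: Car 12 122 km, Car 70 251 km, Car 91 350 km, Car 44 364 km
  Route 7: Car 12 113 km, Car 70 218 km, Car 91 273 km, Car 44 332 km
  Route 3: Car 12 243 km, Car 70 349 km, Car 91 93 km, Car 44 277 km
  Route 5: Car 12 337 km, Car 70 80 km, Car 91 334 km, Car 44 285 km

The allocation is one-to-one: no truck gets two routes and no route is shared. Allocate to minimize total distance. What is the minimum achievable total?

Min total: 627 km

Treat this as an assignment problem: match each truck to one route.
Optimal: Car 12→Route 1 (122 km), Car 70→Route 5 (80 km), Car 91→Route 3 (93 km), Car 44→Route 7 (332 km) — total 122+80+93+332 = 627 km.
Min-entry greedy (repeatedly take the single cheapest remaining cell) gives 650 km, worse by 23.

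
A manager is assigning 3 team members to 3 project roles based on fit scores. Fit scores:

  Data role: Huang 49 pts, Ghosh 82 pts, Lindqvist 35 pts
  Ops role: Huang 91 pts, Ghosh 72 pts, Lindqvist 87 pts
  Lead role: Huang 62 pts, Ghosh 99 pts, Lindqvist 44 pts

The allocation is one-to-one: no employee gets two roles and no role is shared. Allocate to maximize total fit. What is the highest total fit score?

Optimal: Huang→Data role (49 pts), Ghosh→Lead role (99 pts), Lindqvist→Ops role (87 pts) — total 49+99+87 = 235 pts.
Max-entry greedy (repeatedly take the single best remaining cell) gives 225 pts, worse by 10.
Next-best assignment: Huang→Lead role, Ghosh→Data role, Lindqvist→Ops role = 231 pts.
Swapping Lindqvist↔Ghosh (Lindqvist→Lead role 44 pts, Ghosh→Ops role 72 pts) loses 70.

Max total: 235 pts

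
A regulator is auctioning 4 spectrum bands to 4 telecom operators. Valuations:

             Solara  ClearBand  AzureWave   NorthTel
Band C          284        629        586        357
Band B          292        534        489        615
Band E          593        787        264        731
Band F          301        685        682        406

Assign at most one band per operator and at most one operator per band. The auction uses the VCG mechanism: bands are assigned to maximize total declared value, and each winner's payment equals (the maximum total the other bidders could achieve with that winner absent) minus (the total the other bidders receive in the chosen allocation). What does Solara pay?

Efficient allocation: Solara→Band E ($593M), ClearBand→Band C ($629M), AzureWave→Band F ($682M), NorthTel→Band B ($615M); total welfare W = $2519M.
Solara receives Band E at value $593M, so the others get W − 593 = $1926M.
Without Solara: best allocation of the remaining 3 bidders over all 4 bands is ClearBand→Band E ($787M), AzureWave→Band F ($682M), NorthTel→Band B ($615M), total $2084M.
VCG payment = (others' best without Solara) − (others' welfare with Solara) = 2084 − 1926 = $158M.

Solara pays $158M.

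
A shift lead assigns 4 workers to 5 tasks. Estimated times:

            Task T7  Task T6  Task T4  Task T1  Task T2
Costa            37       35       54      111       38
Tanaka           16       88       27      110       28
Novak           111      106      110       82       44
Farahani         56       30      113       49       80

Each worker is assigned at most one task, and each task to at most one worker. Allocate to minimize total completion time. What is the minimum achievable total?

Optimal: Costa→Task T7 (37 min), Tanaka→Task T4 (27 min), Novak→Task T2 (44 min), Farahani→Task T6 (30 min) — total 37+27+44+30 = 138 min.
Column-greedy (each task in turn goes to its cheapest remaining worker) gives 182 min, worse by 44.
Checked against all permutations: 138 min is optimal.

Min total: 138 min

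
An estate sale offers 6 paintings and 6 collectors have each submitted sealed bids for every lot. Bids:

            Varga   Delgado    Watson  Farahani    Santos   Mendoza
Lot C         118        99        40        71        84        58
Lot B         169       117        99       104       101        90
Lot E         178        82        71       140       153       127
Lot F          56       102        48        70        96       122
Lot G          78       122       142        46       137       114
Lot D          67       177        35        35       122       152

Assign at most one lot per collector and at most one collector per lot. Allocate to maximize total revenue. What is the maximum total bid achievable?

Max total: $834

Optimal: Varga→Lot B ($169), Delgado→Lot D ($177), Watson→Lot G ($142), Farahani→Lot C ($71), Santos→Lot E ($153), Mendoza→Lot F ($122) — total 169+177+142+71+153+122 = $834.
Row-greedy (each collector in turn takes its best remaining lot) gives $755, worse by 79.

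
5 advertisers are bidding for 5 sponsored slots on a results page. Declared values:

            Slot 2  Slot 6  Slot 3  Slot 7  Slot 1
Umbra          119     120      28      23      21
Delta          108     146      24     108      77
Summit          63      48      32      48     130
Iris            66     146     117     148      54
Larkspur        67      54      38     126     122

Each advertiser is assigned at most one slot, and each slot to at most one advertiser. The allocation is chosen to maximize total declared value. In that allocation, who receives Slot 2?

This is a one-to-one assignment (maximum-weight bipartite matching).
Optimal: Umbra→Slot 2 ($119), Delta→Slot 6 ($146), Summit→Slot 1 ($130), Iris→Slot 3 ($117), Larkspur→Slot 7 ($126) — total 119+146+130+117+126 = $638.
Swapping Summit↔Delta (Summit→Slot 6 $48, Delta→Slot 1 $77) loses 151.
Umbra's own top slot is Slot 6 ($120), but forcing Umbra→Slot 6 and reassigning the rest optimally gives only $601 — worse by 37.

Umbra receives Slot 2.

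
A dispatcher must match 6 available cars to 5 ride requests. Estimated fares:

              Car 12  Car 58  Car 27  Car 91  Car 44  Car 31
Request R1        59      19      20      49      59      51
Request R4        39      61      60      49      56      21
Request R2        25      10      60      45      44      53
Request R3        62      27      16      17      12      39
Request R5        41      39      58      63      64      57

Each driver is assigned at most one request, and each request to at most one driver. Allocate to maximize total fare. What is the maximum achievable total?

Maximum total: $305

Optimal: Car 44→Request R1 ($59), Car 58→Request R4 ($61), Car 27→Request R2 ($60), Car 12→Request R3 ($62), Car 91→Request R5 ($63) — total 59+61+60+62+63 = $305.
Column-greedy (each request in turn goes to its best remaining driver) gives $283, worse by 22.
No other one-to-one assignment exceeds $305.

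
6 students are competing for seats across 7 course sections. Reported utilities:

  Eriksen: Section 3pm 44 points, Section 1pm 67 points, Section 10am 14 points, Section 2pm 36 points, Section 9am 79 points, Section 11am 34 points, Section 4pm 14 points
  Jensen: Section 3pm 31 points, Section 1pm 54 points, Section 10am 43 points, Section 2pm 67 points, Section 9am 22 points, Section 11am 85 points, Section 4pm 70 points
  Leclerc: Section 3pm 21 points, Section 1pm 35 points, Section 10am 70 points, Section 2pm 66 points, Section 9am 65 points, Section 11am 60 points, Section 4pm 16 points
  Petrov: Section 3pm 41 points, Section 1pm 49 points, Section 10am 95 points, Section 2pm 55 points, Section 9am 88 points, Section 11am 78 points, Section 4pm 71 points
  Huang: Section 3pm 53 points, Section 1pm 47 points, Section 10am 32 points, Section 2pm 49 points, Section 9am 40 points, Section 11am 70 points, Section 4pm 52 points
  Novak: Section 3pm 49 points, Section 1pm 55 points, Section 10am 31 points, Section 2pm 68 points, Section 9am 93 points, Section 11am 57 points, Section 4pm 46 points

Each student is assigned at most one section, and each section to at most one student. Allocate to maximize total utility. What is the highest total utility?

Optimal: Eriksen→Section 1pm (67 points), Jensen→Section 4pm (70 points), Leclerc→Section 2pm (66 points), Petrov→Section 10am (95 points), Huang→Section 11am (70 points), Novak→Section 9am (93 points) — total 67+70+66+95+70+93 = 461 points.
Column-greedy (each section in turn goes to its best remaining student) gives 433 points, worse by 28.
Next-best assignment: Eriksen→Section 1pm, Jensen→Section 11am, Leclerc→Section 2pm, Petrov→Section 10am, Huang→Section 3pm, Novak→Section 9am = 459 points.
Swapping Leclerc↔Jensen (Leclerc→Section 4pm 16 points, Jensen→Section 2pm 67 points) loses 53.
No other one-to-one assignment exceeds 461 points.

Max total: 461 points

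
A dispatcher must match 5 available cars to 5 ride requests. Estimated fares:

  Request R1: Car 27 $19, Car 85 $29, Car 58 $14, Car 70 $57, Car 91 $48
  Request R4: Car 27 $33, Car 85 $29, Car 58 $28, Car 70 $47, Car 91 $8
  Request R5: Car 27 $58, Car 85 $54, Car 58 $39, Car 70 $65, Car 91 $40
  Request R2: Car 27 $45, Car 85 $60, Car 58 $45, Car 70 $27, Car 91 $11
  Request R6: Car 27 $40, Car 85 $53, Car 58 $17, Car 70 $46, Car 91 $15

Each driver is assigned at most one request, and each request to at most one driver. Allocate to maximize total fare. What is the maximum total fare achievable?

Max total: $251

Optimal: Car 27→Request R5 ($58), Car 85→Request R6 ($53), Car 58→Request R2 ($45), Car 70→Request R4 ($47), Car 91→Request R1 ($48) — total 58+53+45+47+48 = $251.
Column-greedy (each request in turn goes to its best remaining driver) gives $204, worse by 47.
Checked against all permutations: $251 is optimal.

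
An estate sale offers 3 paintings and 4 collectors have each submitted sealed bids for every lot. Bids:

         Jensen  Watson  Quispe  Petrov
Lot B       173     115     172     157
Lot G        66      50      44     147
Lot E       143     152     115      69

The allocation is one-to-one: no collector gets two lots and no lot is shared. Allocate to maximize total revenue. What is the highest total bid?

Optimal: Jensen→Lot B ($173), Petrov→Lot G ($147), Watson→Lot E ($152) — total 173+147+152 = $472.
Swapping Jensen↔Petrov (Jensen→Lot G $66, Petrov→Lot B $157) loses 97.
Every other assignment is strictly worse.

Max total: $472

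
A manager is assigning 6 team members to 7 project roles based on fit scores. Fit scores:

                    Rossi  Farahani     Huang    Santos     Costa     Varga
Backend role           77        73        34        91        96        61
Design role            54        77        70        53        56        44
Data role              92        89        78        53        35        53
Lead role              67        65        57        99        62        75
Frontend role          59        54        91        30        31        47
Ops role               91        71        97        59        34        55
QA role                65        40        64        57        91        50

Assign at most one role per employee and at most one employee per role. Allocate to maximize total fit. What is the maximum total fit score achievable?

This is the linear assignment problem.
Optimal: Rossi→Ops role (91 pts), Farahani→Data role (89 pts), Huang→Frontend role (91 pts), Santos→Backend role (91 pts), Costa→QA role (91 pts), Varga→Lead role (75 pts) — total 91+89+91+91+91+75 = 528 pts.
Column-greedy (each role in turn goes to its best remaining employee) gives 510 pts, worse by 18.

Maximum total: 528 pts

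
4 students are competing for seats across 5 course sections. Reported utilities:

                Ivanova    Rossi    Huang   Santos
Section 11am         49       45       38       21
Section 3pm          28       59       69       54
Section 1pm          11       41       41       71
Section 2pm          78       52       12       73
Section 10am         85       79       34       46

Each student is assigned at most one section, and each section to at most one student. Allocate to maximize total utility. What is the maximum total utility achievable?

Max total: 297 points

Optimal: Ivanova→Section 2pm (78 points), Rossi→Section 10am (79 points), Huang→Section 3pm (69 points), Santos→Section 1pm (71 points) — total 78+79+69+71 = 297 points.
Row-greedy (each student in turn takes its best remaining section) gives 258 points, worse by 39.
Every other assignment is strictly worse.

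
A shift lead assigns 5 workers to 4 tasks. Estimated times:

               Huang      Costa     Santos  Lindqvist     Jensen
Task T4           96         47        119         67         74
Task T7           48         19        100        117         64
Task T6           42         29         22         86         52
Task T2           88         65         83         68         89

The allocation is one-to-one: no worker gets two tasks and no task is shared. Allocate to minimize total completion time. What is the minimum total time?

Minimum total: 183 min

Optimal: Jensen→Task T4 (74 min), Costa→Task T7 (19 min), Santos→Task T6 (22 min), Lindqvist→Task T2 (68 min) — total 74+19+22+68 = 183 min.
Min-entry greedy (repeatedly take the single cheapest remaining cell) gives 196 min, worse by 13.
Next-best assignment: Costa→Task T4, Huang→Task T7, Santos→Task T6, Lindqvist→Task T2 = 185 min.
Swapping Costa↔Jensen (Costa→Task T4 47 min, Jensen→Task T7 64 min) adds 18.
No other one-to-one assignment undercuts 183 min.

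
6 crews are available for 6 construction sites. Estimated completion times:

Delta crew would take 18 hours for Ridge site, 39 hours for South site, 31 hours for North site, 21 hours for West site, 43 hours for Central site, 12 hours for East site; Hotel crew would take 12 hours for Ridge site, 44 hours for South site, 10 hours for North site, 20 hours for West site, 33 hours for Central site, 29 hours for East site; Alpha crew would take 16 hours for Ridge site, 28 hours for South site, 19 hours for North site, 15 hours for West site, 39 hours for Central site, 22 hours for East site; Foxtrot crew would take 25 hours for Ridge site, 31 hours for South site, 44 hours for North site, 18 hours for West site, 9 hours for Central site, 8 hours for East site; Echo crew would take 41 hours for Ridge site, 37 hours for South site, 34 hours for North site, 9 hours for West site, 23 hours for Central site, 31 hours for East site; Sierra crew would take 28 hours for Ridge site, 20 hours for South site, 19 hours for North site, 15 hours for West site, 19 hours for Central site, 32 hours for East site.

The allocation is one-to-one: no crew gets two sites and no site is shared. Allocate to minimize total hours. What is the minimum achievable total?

Minimum total: 76 hours

Optimal: Delta crew→East site (12 hours), Hotel crew→North site (10 hours), Alpha crew→Ridge site (16 hours), Foxtrot crew→Central site (9 hours), Echo crew→West site (9 hours), Sierra crew→South site (20 hours) — total 12+10+16+9+9+20 = 76 hours.
Row-greedy (each crew in turn takes its cheapest remaining site) gives 111 hours, worse by 35.
Next-best assignment: Delta crew→East site, Hotel crew→Ridge site, Alpha crew→North site, Foxtrot crew→Central site, Echo crew→West site, Sierra crew→South site = 81 hours.
Swapping Sierra crew↔Delta crew (Sierra crew→East site 32 hours, Delta crew→South site 39 hours) adds 39.
Checked against all permutations: 76 hours is optimal.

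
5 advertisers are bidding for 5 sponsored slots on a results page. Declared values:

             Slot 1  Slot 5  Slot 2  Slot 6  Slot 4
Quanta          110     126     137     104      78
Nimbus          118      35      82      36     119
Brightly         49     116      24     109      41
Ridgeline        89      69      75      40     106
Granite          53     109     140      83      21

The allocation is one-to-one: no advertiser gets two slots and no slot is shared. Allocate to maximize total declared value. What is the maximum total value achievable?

Max total: $599

Optimal: Quanta→Slot 5 ($126), Nimbus→Slot 1 ($118), Brightly→Slot 6 ($109), Ridgeline→Slot 4 ($106), Granite→Slot 2 ($140) — total 126+118+109+106+140 = $599.
Row-greedy (each advertiser in turn takes its best remaining slot) gives $544, worse by 55.
Every other assignment is strictly worse.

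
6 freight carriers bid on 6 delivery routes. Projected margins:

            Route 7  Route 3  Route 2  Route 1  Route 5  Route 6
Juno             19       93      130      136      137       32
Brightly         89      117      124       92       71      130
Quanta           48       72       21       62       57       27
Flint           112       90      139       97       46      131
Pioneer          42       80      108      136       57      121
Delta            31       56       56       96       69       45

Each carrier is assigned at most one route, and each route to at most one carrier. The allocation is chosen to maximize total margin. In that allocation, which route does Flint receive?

Flint receives Route 7.

Optimal: Juno→Route 5 ($137k), Brightly→Route 2 ($124k), Quanta→Route 3 ($72k), Flint→Route 7 ($112k), Pioneer→Route 6 ($121k), Delta→Route 1 ($96k) — total 137+124+72+112+121+96 = $662k.
Next-best assignment: Juno→Route 5, Brightly→Route 3, Quanta→Route 7, Flint→Route 2, Pioneer→Route 6, Delta→Route 1 = $658k.
Flint's own top route is Route 2 ($139k), but forcing Flint→Route 2 and reassigning the rest optimally gives only $658k — worse by 4.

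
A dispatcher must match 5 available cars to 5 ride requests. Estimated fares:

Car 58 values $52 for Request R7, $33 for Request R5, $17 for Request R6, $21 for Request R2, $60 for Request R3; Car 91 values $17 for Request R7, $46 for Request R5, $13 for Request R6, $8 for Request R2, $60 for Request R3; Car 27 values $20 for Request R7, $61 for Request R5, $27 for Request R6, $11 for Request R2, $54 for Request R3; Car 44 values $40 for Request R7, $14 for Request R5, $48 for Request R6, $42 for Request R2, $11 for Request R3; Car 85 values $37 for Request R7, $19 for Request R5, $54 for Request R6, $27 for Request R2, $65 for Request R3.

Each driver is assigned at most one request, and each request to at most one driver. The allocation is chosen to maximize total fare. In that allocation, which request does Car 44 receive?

Car 44 receives Request R2.

This is the linear assignment problem.
Optimal: Car 58→Request R7 ($52), Car 91→Request R3 ($60), Car 27→Request R5 ($61), Car 44→Request R2 ($42), Car 85→Request R6 ($54) — total 52+60+61+42+54 = $269.
Row-greedy (each driver in turn takes its best remaining request) gives $212, worse by 57.
Swapping Car 58↔Car 91 (Car 58→Request R3 $60, Car 91→Request R7 $17) loses 35.
Car 44's own top request is Request R6 ($48), but forcing Car 44→Request R6 and reassigning the rest optimally gives only $248 — worse by 21.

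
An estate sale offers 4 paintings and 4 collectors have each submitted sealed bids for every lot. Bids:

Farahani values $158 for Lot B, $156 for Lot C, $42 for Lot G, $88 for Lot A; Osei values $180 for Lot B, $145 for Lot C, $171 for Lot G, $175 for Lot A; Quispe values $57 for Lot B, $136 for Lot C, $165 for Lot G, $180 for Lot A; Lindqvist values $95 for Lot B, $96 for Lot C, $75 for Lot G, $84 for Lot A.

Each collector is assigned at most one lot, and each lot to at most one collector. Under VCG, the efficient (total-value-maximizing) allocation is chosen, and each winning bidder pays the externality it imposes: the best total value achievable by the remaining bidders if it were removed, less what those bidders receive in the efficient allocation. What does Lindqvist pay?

Lindqvist pays $7.

Efficient allocation: Farahani→Lot B ($158), Osei→Lot G ($171), Quispe→Lot A ($180), Lindqvist→Lot C ($96); total welfare W = $605.
Lindqvist receives Lot C at value $96, so the others get W − 96 = $509.
Without Lindqvist: best allocation of the remaining 3 bidders over all 4 lots is Farahani→Lot C ($156), Osei→Lot B ($180), Quispe→Lot A ($180), total $516.
VCG payment = (others' best without Lindqvist) − (others' welfare with Lindqvist) = 516 − 509 = $7.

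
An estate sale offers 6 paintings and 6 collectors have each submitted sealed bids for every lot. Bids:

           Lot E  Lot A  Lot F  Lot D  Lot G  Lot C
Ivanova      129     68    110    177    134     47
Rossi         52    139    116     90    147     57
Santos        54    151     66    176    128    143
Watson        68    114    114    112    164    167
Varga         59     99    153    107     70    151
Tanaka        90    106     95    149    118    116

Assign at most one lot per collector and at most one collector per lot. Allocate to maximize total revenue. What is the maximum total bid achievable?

Optimal: Ivanova→Lot E ($129), Rossi→Lot G ($147), Santos→Lot A ($151), Watson→Lot C ($167), Varga→Lot F ($153), Tanaka→Lot D ($149) — total 129+147+151+167+153+149 = $896.
Row-greedy (each collector in turn takes its best remaining lot) gives $885, worse by 11.

Max total: $896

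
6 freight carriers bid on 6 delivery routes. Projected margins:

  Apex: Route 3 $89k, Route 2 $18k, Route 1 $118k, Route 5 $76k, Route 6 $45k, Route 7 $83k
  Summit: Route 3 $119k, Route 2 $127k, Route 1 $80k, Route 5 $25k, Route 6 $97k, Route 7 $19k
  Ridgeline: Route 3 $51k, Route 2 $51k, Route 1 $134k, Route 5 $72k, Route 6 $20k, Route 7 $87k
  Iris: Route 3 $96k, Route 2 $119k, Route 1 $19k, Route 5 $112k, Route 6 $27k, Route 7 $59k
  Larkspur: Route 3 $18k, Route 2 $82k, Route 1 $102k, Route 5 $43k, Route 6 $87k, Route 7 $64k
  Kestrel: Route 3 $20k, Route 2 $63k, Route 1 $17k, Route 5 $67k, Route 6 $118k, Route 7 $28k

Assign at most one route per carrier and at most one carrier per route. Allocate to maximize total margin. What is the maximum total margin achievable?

Maximum total: $648k

This is the linear assignment problem.
Optimal: Apex→Route 7 ($83k), Summit→Route 3 ($119k), Ridgeline→Route 1 ($134k), Iris→Route 5 ($112k), Larkspur→Route 2 ($82k), Kestrel→Route 6 ($118k) — total 83+119+134+112+82+118 = $648k.
No other one-to-one assignment exceeds $648k.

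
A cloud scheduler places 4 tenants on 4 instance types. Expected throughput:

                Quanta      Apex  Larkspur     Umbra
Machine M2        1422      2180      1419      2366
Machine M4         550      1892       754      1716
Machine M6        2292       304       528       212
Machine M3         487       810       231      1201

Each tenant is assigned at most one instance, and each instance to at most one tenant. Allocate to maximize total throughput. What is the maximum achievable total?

Max total: 6804 ops/s

Optimal: Quanta→Machine M6 (2292 ops/s), Apex→Machine M4 (1892 ops/s), Larkspur→Machine M2 (1419 ops/s), Umbra→Machine M3 (1201 ops/s) — total 2292+1892+1419+1201 = 6804 ops/s.
Max-entry greedy (repeatedly take the single best remaining cell) gives 6781 ops/s, worse by 23.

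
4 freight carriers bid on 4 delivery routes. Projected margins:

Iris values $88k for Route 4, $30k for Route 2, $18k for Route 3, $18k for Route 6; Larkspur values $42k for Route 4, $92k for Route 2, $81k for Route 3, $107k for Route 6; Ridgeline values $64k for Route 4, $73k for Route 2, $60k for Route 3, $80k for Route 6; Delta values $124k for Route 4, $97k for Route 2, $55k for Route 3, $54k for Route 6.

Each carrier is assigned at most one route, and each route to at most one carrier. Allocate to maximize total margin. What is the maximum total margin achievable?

Optimal: Iris→Route 4 ($88k), Larkspur→Route 6 ($107k), Ridgeline→Route 3 ($60k), Delta→Route 2 ($97k) — total 88+107+60+97 = $352k.
Max-entry greedy (repeatedly take the single best remaining cell) gives $322k, worse by 30.

Max total: $352k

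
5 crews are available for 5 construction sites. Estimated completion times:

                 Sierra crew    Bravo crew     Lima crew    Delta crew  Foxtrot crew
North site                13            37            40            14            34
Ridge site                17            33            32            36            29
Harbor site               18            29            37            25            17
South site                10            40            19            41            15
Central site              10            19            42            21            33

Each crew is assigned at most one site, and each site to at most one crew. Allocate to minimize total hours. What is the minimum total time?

Min total: 86 hours

Optimal: Sierra crew→Ridge site (17 hours), Bravo crew→Central site (19 hours), Lima crew→South site (19 hours), Delta crew→North site (14 hours), Foxtrot crew→Harbor site (17 hours) — total 17+19+19+14+17 = 86 hours.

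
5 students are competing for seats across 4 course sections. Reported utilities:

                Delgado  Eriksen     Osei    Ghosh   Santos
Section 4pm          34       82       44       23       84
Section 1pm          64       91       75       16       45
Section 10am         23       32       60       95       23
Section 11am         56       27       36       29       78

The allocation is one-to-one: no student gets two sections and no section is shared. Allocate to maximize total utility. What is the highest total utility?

This is a one-to-one assignment (maximum-weight bipartite matching).
Optimal: Eriksen→Section 4pm (82 points), Osei→Section 1pm (75 points), Ghosh→Section 10am (95 points), Santos→Section 11am (78 points) — total 82+75+95+78 = 330 points.

Maximum total: 330 points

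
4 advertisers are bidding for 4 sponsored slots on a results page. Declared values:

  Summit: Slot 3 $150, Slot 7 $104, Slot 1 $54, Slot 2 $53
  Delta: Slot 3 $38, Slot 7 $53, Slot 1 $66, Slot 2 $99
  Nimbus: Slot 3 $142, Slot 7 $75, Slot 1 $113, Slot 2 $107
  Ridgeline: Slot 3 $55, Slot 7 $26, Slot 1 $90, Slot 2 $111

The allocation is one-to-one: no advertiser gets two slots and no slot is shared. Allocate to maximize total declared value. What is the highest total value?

Optimal: Summit→Slot 7 ($104), Delta→Slot 2 ($99), Nimbus→Slot 3 ($142), Ridgeline→Slot 1 ($90) — total 104+99+142+90 = $435.
Next-best assignment: Summit→Slot 3, Delta→Slot 7, Nimbus→Slot 1, Ridgeline→Slot 2 = $427.

Max total: $435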